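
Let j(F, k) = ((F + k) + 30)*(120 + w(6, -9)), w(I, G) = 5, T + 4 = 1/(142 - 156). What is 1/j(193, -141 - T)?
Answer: 14/150625 ≈ 9.2946e-5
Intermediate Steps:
T = -57/14 (T = -4 + 1/(142 - 156) = -4 + 1/(-14) = -4 - 1/14 = -57/14 ≈ -4.0714)
j(F, k) = 3750 + 125*F + 125*k (j(F, k) = ((F + k) + 30)*(120 + 5) = (30 + F + k)*125 = 3750 + 125*F + 125*k)
1/j(193, -141 - T) = 1/(3750 + 125*193 + 125*(-141 - 1*(-57/14))) = 1/(3750 + 24125 + 125*(-141 + 57/14)) = 1/(3750 + 24125 + 125*(-1917/14)) = 1/(3750 + 24125 - 239625/14) = 1/(150625/14) = 14/150625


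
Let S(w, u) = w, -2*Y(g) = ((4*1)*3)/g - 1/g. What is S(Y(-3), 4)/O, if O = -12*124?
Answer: -11/8928 ≈ -0.0012321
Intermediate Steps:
Y(g) = -11/(2*g) (Y(g) = -(((4*1)*3)/g - 1/g)/2 = -((4*3)/g - 1/g)/2 = -(12/g - 1/g)/2 = -11/(2*g))
O = -1488
S(Y(-3), 4)/O = (-11/2/(-3))/(-1488) = -(-11)*(-1)/(2976*3) = -1/1488*11/6 = -11/8928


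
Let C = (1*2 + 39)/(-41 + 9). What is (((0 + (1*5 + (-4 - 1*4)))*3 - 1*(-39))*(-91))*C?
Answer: 55965/16 ≈ 3497.8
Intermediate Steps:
C = -41/32 (C = (2 + 39)/(-32) = 41*(-1/32) = -41/32 ≈ -1.2813)
(((0 + (1*5 + (-4 - 1*4)))*3 - 1*(-39))*(-91))*C = (((0 + (1*5 + (-4 - 1*4)))*3 - 1*(-39))*(-91))*(-41/32) = (((0 + (5 + (-4 - 4)))*3 + 39)*(-91))*(-41/32) = (((0 + (5 - 8))*3 + 39)*(-91))*(-41/32) = (((0 - 3)*3 + 39)*(-91))*(-41/32) = ((-3*3 + 39)*(-91))*(-41/32) = ((-9 + 39)*(-91))*(-41/32) = (30*(-91))*(-41/32) = -2730*(-41/32) = 55965/16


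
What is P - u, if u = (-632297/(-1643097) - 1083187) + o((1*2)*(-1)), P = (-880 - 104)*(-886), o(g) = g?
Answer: 3212275362964/1643097 ≈ 1.9550e+6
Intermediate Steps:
P = 871824 (P = -984*(-886) = 871824)
u = -1779783964036/1643097 (u = (-632297/(-1643097) - 1083187) + (1*2)*(-1) = (-632297*(-1/1643097) - 1083187) + 2*(-1) = (632297/1643097 - 1083187) - 2 = -1779780677842/1643097 - 2 = -1779783964036/1643097 ≈ -1.0832e+6)
P - u = 871824 - 1*(-1779783964036/1643097) = 871824 + 1779783964036/1643097 = 3212275362964/1643097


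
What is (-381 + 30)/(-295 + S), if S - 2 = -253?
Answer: 9/14 ≈ 0.64286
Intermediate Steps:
S = -251 (S = 2 - 253 = -251)
(-381 + 30)/(-295 + S) = (-381 + 30)/(-295 - 251) = -351/(-546) = -351*(-1/546) = 9/14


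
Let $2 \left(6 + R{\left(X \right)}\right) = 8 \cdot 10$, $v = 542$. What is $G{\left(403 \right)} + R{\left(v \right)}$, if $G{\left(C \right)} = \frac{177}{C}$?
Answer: $\frac{13879}{403} \approx 34.439$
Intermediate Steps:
$R{\left(X \right)} = 34$ ($R{\left(X \right)} = -6 + \frac{8 \cdot 10}{2} = -6 + \frac{1}{2} \cdot 80 = -6 + 40 = 34$)
$G{\left(403 \right)} + R{\left(v \right)} = \frac{177}{403} + 34 = \frac{13879}{403}$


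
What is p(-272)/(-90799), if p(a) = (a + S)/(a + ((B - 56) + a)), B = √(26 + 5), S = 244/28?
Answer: -1105800/228793776617 - 1843*√31/228793776617 ≈ -4.8780e-6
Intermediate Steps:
S = 61/7 (S = 244*(1/28) = 61/7 ≈ 8.7143)
B = √31 ≈ 5.5678
p(a) = (61/7 + a)/(-56 + √31 + 2*a) (p(a) = (a + 61/7)/(a + ((√31 - 56) + a)) = (61/7 + a)/(a + ((-56 + √31) + a)) = (61/7 + a)/(a + (-56 + a + √31)) = (61/7 + a)/(-56 + √31 + 2*a))
p(-272)/(-90799) = ((61/7 - 272)/(-56 + √31 + 2*(-272)))/(-90799) = (-1843/7/(-56 + √31 - 544))*(-1/90799) = (-1843/7/(-600 + √31))*(-1/90799) = -1843/(7*(-600 + √31))*(-1/90799) = 1843/(635593*(-600 + √31))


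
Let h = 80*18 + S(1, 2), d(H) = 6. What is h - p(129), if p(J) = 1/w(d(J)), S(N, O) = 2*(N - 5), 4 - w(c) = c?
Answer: 2865/2 ≈ 1432.5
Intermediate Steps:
w(c) = 4 - c
S(N, O) = -10 + 2*N (S(N, O) = 2*(-5 + N) = -10 + 2*N)
p(J) = -½ (p(J) = 1/(4 - 1*6) = 1/(4 - 6) = 1/(-2) = -½)
h = 1432 (h = 80*18 + (-10 + 2*1) = 1440 + (-10 + 2) = 1440 - 8 = 1432)
h - p(129) = 1432 - 1*(-½) = 1432 + ½ = 2865/2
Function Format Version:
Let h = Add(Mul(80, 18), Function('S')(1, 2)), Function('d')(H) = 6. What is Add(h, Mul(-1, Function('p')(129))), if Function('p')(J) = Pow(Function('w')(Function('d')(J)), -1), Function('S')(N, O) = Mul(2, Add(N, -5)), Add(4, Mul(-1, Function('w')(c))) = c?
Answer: Rational(2865, 2) ≈ 1432.5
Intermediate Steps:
Function('w')(c) = Add(4, Mul(-1, c))
Function('S')(N, O) = Add(-10, Mul(2, N)) (Function('S')(N, O) = Mul(2, Add(-5, N)) = Add(-10, Mul(2, N)))
Function('p')(J) = Rational(-1, 2) (Function('p')(J) = Pow(Add(4, Mul(-1, 6)), -1) = Pow(Add(4, -6), -1) = Pow(-2, -1) = Rational(-1, 2))
h = 1432 (h = Add(Mul(80, 18), Add(-10, Mul(2, 1))) = Add(1440, Add(-10, 2)) = Add(1440, -8) = 1432)
Add(h, Mul(-1, Function('p')(129))) = Add(1432, Mul(-1, Rational(-1, 2))) = Add(1432, Rational(1, 2)) = Rational(2865, 2)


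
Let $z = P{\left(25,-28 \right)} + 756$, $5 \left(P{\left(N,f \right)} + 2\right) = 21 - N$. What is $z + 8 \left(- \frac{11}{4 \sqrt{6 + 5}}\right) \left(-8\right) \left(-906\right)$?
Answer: $\frac{3766}{5} - 14496 \sqrt{11} \approx -47325.0$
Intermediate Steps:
$P{\left(N,f \right)} = \frac{11}{5} - \frac{N}{5}$ ($P{\left(N,f \right)} = -2 + \frac{21 - N}{5} = -2 - \left(- \frac{21}{5} + \frac{N}{5}\right) = \frac{11}{5} - \frac{N}{5}$)
$z = \frac{3766}{5}$ ($z = \left(\frac{11}{5} - 5\right) + 756 = - \frac{14}{5} + 756 = \frac{3766}{5} \approx 753.2$)
$z + 8 \left(- \frac{11}{4 \sqrt{6 + 5}}\right) \left(-8\right) \left(-906\right) = \frac{3766}{5} + 8 \left(- \frac{11}{4 \sqrt{6 + 5}}\right) \left(-8\right) \left(-906\right) = \frac{3766}{5} + 8 \left(- \frac{11}{4 \sqrt{11}}\right) \left(-8\right) \left(-906\right) = \frac{3766}{5} + 8 \left(- 11 \frac{\sqrt{11}}{44}\right) \left(-8\right) \left(-906\right) = \frac{3766}{5} + 8 \left(- \frac{\sqrt{11}}{4}\right) \left(-8\right) \left(-906\right) = \frac{3766}{5} + - 2 \sqrt{11} \left(-8\right) \left(-906\right) = \frac{3766}{5} + 16 \sqrt{11} \left(-906\right) = \frac{3766}{5} - 14496 \sqrt{11}$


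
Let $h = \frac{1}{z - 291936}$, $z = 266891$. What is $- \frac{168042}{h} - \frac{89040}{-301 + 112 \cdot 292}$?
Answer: $\frac{6493888142030}{1543} \approx 4.2086 \cdot 10^{9}$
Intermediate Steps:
$h = - \frac{1}{25045}$ ($h = \frac{1}{266891 - 291936} = \frac{1}{-25045} = - \frac{1}{25045} \approx -3.9928 \cdot 10^{-5}$)
$- \frac{168042}{h} - \frac{89040}{-301 + 112 \cdot 292} = - \frac{168042}{- \frac{1}{25045}} - \frac{89040}{-301 + 112 \cdot 292} = \left(-168042\right) \left(-25045\right) - \frac{89040}{-301 + 32704} = 4208611890 - \frac{89040}{32403} = 4208611890 - \frac{4240}{1543} = \frac{6493888142030}{1543}$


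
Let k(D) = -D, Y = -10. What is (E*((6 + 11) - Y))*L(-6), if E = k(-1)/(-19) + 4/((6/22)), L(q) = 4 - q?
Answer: 74970/19 ≈ 3945.8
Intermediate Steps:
E = 833/57 (E = -1*(-1)/(-19) + 4/((6/22)) = 1*(-1/19) + 4/((6*(1/22))) = -1/19 + 4/(3/11) = -1/19 + 4*(11/3) = -1/19 + 44/3 = 833/57 ≈ 14.614)
(E*((6 + 11) - Y))*L(-6) = (833*((6 + 11) - 1*(-10))/57)*(4 - 1*(-6)) = (833*(17 + 10)/57)*(4 + 6) = ((833/57)*27)*10 = (7497/19)*10 = 74970/19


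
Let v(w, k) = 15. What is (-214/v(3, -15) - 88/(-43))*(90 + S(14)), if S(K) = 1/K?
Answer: -709943/645 ≈ -1100.7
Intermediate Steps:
(-214/v(3, -15) - 88/(-43))*(90 + S(14)) = (-214/15 - 88/(-43))*(90 + 1/14) = (-214*1/15 - 88*(-1/43))*(90 + 1/14) = (-214/15 + 88/43)*(1261/14) = -7882/645*1261/14 = -709943/645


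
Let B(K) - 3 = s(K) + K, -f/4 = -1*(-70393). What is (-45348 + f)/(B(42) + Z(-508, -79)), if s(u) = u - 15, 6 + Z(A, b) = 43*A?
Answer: 163460/10889 ≈ 15.011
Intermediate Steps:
Z(A, b) = -6 + 43*A
s(u) = -15 + u
f = -281572 (f = -(-4)*(-70393) = -4*70393 = -281572)
B(K) = -12 + 2*K (B(K) = 3 + ((-15 + K) + K) = 3 + (-15 + 2*K) = -12 + 2*K)
(-45348 + f)/(B(42) + Z(-508, -79)) = (-45348 - 281572)/((-12 + 2*42) + (-6 + 43*(-508))) = -326920/((-12 + 84) + (-6 - 21844)) = -326920/(72 - 21850) = -326920/(-21778) = -326920*(-1/21778) = 163460/10889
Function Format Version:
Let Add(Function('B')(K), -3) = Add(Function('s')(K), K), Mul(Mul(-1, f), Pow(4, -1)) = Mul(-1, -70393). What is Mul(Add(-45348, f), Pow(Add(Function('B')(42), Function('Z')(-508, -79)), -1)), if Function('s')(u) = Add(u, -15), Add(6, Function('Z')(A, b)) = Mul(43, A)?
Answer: Rational(163460, 10889) ≈ 15.011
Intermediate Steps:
Function('Z')(A, b) = Add(-6, Mul(43, A))
Function('s')(u) = Add(-15, u)
f = -281572 (f = Mul(-4, Mul(-1, -70393)) = Mul(-4, 70393) = -281572)
Function('B')(K) = Add(-12, Mul(2, K)) (Function('B')(K) = Add(3, Add(Add(-15, K), K)) = Add(3, Add(-15, Mul(2, K))) = Add(-12, Mul(2, K)))
Mul(Add(-45348, f), Pow(Add(Function('B')(42), Function('Z')(-508, -79)), -1)) = Mul(Add(-45348, -281572), Pow(Add(Add(-12, Mul(2, 42)), Add(-6, Mul(43, -508))), -1)) = Mul(-326920, Pow(Add(Add(-12, 84), Add(-6, -21844)), -1)) = Mul(-326920, Pow(Add(72, -21850), -1)) = Mul(-326920, Pow(-21778, -1)) = Mul(-326920, Rational(-1, 21778)) = Rational(163460, 10889)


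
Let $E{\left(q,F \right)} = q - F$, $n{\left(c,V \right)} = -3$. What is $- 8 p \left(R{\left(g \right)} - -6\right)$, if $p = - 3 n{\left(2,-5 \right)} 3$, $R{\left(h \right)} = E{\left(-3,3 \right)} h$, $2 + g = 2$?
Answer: $-1296$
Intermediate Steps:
$g = 0$ ($g = -2 + 2 = 0$)
$R{\left(h \right)} = - 6 h$ ($R{\left(h \right)} = \left(-3 - 3\right) h = - 6 h$)
$p = 27$ ($p = \left(-3\right) \left(-3\right) 3 = 9 \cdot 3 = 27$)
$- 8 p \left(R{\left(g \right)} - -6\right) = \left(-8\right) 27 \left(\left(-6\right) 0 - -6\right) = - 216 \left(0 + 6\right) = \left(-216\right) 6 = -1296$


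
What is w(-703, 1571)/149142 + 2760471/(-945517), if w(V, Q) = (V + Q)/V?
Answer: -20673388808843/7081032598503 ≈ -2.9195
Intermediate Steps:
w(V, Q) = (Q + V)/V
w(-703, 1571)/149142 + 2760471/(-945517) = ((1571 - 703)/(-703))/149142 + 2760471/(-945517) = -1/703*868*(1/149142) + 2760471*(-1/945517) = -868/703*1/149142 - 2760471/945517 = -62/7489059 - 2760471/945517 = -20673388808843/7081032598503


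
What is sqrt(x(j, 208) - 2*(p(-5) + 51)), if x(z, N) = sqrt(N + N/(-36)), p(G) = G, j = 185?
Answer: sqrt(-828 + 6*sqrt(455))/3 ≈ 8.8193*I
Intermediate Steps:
x(z, N) = sqrt(35)*sqrt(N)/6 (x(z, N) = sqrt(N + N*(-1/36)) = sqrt(N - N/36) = sqrt(35*N/36) = sqrt(35)*sqrt(N)/6)
sqrt(x(j, 208) - 2*(p(-5) + 51)) = sqrt(sqrt(35)*sqrt(208)/6 - 2*(-5 + 51)) = sqrt(sqrt(35)*(4*sqrt(13))/6 - 2*46) = sqrt(2*sqrt(455)/3 - 92) = sqrt(-92 + 2*sqrt(455)/3)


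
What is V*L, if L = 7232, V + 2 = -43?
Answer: -325440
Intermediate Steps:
V = -45 (V = -2 - 43 = -45)
V*L = -45*7232 = -325440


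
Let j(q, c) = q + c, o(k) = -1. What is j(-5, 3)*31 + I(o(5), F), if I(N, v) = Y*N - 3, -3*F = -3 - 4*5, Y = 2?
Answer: -67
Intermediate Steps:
F = 23/3 (F = -(-3 - 4*5)/3 = -(-3 - 20)/3 = -⅓*(-23) = 23/3 ≈ 7.6667)
j(q, c) = c + q
I(N, v) = -3 + 2*N (I(N, v) = 2*N - 3 = -3 + 2*N)
j(-5, 3)*31 + I(o(5), F) = (3 - 5)*31 + (-3 + 2*(-1)) = -2*31 + (-3 - 2) = -62 - 5 = -67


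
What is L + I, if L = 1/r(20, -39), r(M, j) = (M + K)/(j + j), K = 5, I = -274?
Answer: -6928/25 ≈ -277.12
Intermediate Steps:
r(M, j) = (5 + M)/(2*j) (r(M, j) = (M + 5)/(j + j) = (5 + M)/((2*j)) = (5 + M)*(1/(2*j)) = (5 + M)/(2*j))
L = -78/25 (L = 1/((1/2)*(5 + 20)/(-39)) = 1/((1/2)*(-1/39)*25) = 1/(-25/78) = -78/25 ≈ -3.1200)
L + I = -78/25 - 274 = -6928/25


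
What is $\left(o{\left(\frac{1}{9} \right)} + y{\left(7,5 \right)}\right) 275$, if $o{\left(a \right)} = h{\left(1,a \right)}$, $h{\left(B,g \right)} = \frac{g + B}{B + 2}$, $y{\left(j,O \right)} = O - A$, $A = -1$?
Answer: $\frac{47300}{27} \approx 1751.9$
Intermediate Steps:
$y{\left(j,O \right)} = 1 + O$ ($y{\left(j,O \right)} = O - -1 = O + 1 = 1 + O$)
$h{\left(B,g \right)} = \frac{B + g}{2 + B}$
$o{\left(a \right)} = \frac{1}{3} + \frac{a}{3}$ ($o{\left(a \right)} = \frac{1 + a}{2 + 1} = \frac{1 + a}{3} = \frac{1}{3} + \frac{a}{3}$)
$\left(o{\left(\frac{1}{9} \right)} + y{\left(7,5 \right)}\right) 275 = \left(\left(\frac{1}{3} + \frac{1}{3 \cdot 9}\right) + \left(1 + 5\right)\right) 275 = \left(\left(\frac{1}{3} + \frac{1}{3} \cdot \frac{1}{9}\right) + 6\right) 275 = \left(\left(\frac{1}{3} + \frac{1}{27}\right) + 6\right) 275 = \left(\frac{10}{27} + 6\right) 275 = \frac{172}{27} \cdot 275 = \frac{47300}{27}$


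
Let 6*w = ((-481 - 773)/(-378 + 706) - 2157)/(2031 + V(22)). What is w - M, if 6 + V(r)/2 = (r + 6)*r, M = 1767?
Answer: -1884319701/1066328 ≈ -1767.1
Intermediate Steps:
V(r) = -12 + 2*r*(6 + r) (V(r) = -12 + 2*((r + 6)*r) = -12 + 2*((6 + r)*r) = -12 + 2*(r*(6 + r)) = -12 + 2*r*(6 + r))
w = -118125/1066328 (w = (((-481 - 773)/(-378 + 706) - 2157)/(2031 + (-12 + 2*22² + 12*22)))/6 = ((-1254/328 - 2157)/(2031 + (-12 + 2*484 + 264)))/6 = ((-1254*1/328 - 2157)/(2031 + (-12 + 968 + 264)))/6 = ((-627/164 - 2157)/(2031 + 1220))/6 = (-354375/164/3251)/6 = (-354375/164*1/3251)/6 = (⅙)*(-354375/533164) = -118125/1066328 ≈ -0.11078)
w - M = -118125/1066328 - 1*1767 = -118125/1066328 - 1767 = -1884319701/1066328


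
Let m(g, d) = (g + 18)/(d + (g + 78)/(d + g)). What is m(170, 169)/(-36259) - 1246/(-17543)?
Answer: 2598419974370/36600076701343 ≈ 0.070995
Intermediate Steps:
m(g, d) = (18 + g)/(d + (78 + g)/(d + g))
m(170, 169)/(-36259) - 1246/(-17543) = ((170² + 18*169 + 18*170 + 169*170)/(78 + 170 + 169² + 169*170))/(-36259) - 1246/(-17543) = ((28900 + 3042 + 3060 + 28730)/(78 + 170 + 28561 + 28730))*(-1/36259) - 1246*(-1/17543) = (63732/57539)*(-1/36259) + 1246/17543 = -63732/2086306601 + 1246/17543 = 2598419974370/36600076701343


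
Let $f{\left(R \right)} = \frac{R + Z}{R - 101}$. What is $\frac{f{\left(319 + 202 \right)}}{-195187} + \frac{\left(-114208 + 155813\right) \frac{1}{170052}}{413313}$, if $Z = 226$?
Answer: $- \frac{1022749071739}{120038276602524105} \approx -8.5202 \cdot 10^{-6}$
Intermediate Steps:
$f{\left(R \right)} = \frac{226 + R}{-101 + R}$ ($f{\left(R \right)} = \frac{R + 226}{R - 101} = \frac{226 + R}{-101 + R}$)
$\frac{f{\left(319 + 202 \right)}}{-195187} + \frac{\left(-114208 + 155813\right) \frac{1}{170052}}{413313} = \frac{\frac{1}{-101 + \left(319 + 202\right)} \left(226 + \left(319 + 202\right)\right)}{-195187} + \frac{\left(-114208 + 155813\right) \frac{1}{170052}}{413313} = \frac{226 + 521}{-101 + 521} \left(- \frac{1}{195187}\right) + 41605 \cdot \frac{1}{170052} \cdot \frac{1}{413313} = \frac{1}{420} \cdot 747 \left(- \frac{1}{195187}\right) + \frac{41605}{170052} \cdot \frac{1}{413313} = \frac{1}{420} \cdot 747 \left(- \frac{1}{195187}\right) + \frac{41605}{70284702276} = \frac{249}{140} \left(- \frac{1}{195187}\right) + \frac{41605}{70284702276} = - \frac{249}{27326180} + \frac{41605}{70284702276} = - \frac{1022749071739}{120038276602524105}$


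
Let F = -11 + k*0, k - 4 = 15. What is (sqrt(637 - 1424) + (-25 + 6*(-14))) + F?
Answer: -120 + I*sqrt(787) ≈ -120.0 + 28.054*I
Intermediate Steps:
k = 19 (k = 4 + 15 = 19)
F = -11 (F = -11 + 19*0 = -11 + 0 = -11)
(sqrt(637 - 1424) + (-25 + 6*(-14))) + F = (sqrt(637 - 1424) + (-25 + 6*(-14))) - 11 = (sqrt(-787) + (-25 - 84)) - 11 = (I*sqrt(787) - 109) - 11 = (-109 + I*sqrt(787)) - 11 = -120 + I*sqrt(787)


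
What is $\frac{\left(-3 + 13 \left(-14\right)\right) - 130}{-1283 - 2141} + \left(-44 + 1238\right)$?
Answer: $\frac{4088571}{3424} \approx 1194.1$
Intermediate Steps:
$\frac{\left(-3 + 13 \left(-14\right)\right) - 130}{-1283 - 2141} + \left(-44 + 1238\right) = \frac{\left(-3 - 182\right) - 130}{-3424} + 1194 = \left(-185 - 130\right) \left(- \frac{1}{3424}\right) + 1194 = \left(-315\right) \left(- \frac{1}{3424}\right) + 1194 = \frac{315}{3424} + 1194 = \frac{4088571}{3424}$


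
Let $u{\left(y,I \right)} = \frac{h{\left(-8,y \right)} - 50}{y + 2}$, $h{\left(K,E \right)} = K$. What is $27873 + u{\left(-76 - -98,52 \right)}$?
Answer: $\frac{334447}{12} \approx 27871.0$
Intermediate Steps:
$u{\left(y,I \right)} = - \frac{58}{2 + y}$ ($u{\left(y,I \right)} = \frac{-8 - 50}{y + 2} = - \frac{58}{2 + y}$)
$27873 + u{\left(-76 - -98,52 \right)} = 27873 - \frac{58}{2 - -22} = 27873 - \frac{58}{2 + \left(-76 + 98\right)} = 27873 - \frac{58}{2 + 22} = 27873 - \frac{58}{24} = 27873 - \frac{29}{12} = \frac{334447}{12}$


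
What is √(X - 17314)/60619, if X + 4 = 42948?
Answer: √25630/60619 ≈ 0.0026410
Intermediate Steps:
X = 42944 (X = -4 + 42948 = 42944)
√(X - 17314)/60619 = √(42944 - 17314)/60619 = √25630*(1/60619) = √25630/60619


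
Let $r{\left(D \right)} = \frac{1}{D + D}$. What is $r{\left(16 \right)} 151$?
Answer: $\frac{151}{32} \approx 4.7188$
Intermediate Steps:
$r{\left(D \right)} = \frac{1}{2 D}$
$r{\left(16 \right)} 151 = \frac{1}{2 \cdot 16} \cdot 151 = \frac{1}{2} \cdot \frac{1}{16} \cdot 151 = \frac{1}{32} \cdot 151 = \frac{151}{32}$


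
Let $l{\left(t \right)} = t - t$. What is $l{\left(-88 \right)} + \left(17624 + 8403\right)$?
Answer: $26027$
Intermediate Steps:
$l{\left(t \right)} = 0$
$l{\left(-88 \right)} + \left(17624 + 8403\right) = 0 + \left(17624 + 8403\right) = 0 + 26027 = 26027$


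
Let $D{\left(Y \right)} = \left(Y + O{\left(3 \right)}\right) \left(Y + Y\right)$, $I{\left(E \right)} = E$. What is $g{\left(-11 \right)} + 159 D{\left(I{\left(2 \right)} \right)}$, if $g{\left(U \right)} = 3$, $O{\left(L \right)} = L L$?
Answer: $6999$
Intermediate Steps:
$O{\left(L \right)} = L^{2}$
$D{\left(Y \right)} = 2 Y \left(9 + Y\right)$ ($D{\left(Y \right)} = \left(Y + 3^{2}\right) \left(Y + Y\right) = \left(Y + 9\right) 2 Y = \left(9 + Y\right) 2 Y = 2 Y \left(9 + Y\right)$)
$g{\left(-11 \right)} + 159 D{\left(I{\left(2 \right)} \right)} = 3 + 159 \cdot 2 \cdot 2 \left(9 + 2\right) = 3 + 159 \cdot 2 \cdot 2 \cdot 11 = 3 + 159 \cdot 44 = 3 + 6996 = 6999$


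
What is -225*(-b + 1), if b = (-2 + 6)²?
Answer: 3375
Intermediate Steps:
b = 16 (b = 4² = 16)
-225*(-b + 1) = -225*(-1*16 + 1) = -225*(-16 + 1) = -225*(-15) = 3375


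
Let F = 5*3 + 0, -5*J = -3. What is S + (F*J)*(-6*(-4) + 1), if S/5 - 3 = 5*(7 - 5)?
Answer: 290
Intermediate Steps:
J = 3/5 (J = -1/5*(-3) = 3/5 ≈ 0.60000)
F = 15 (F = 15 + 0 = 15)
S = 65 (S = 15 + 5*(5*(7 - 5)) = 15 + 5*(5*2) = 15 + 5*10 = 15 + 50 = 65)
S + (F*J)*(-6*(-4) + 1) = 65 + (15*(3/5))*(-6*(-4) + 1) = 65 + 9*(24 + 1) = 65 + 9*25 = 65 + 225 = 290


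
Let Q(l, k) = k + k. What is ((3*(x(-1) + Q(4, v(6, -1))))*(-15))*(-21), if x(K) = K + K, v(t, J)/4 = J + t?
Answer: 35910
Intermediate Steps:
v(t, J) = 4*J + 4*t (v(t, J) = 4*(J + t) = 4*J + 4*t)
x(K) = 2*K
Q(l, k) = 2*k
((3*(x(-1) + Q(4, v(6, -1))))*(-15))*(-21) = ((3*(2*(-1) + 2*(4*(-1) + 4*6)))*(-15))*(-21) = ((3*(-2 + 2*(-4 + 24)))*(-15))*(-21) = ((3*(-2 + 2*20))*(-15))*(-21) = ((3*(-2 + 40))*(-15))*(-21) = ((3*38)*(-15))*(-21) = (114*(-15))*(-21) = -1710*(-21) = 35910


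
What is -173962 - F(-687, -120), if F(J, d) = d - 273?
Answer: -173569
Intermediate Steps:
F(J, d) = -273 + d
-173962 - F(-687, -120) = -173962 - (-273 - 120) = -173962 - 1*(-393) = -173962 + 393 = -173569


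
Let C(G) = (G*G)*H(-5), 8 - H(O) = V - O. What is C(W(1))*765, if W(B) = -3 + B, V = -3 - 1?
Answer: 21420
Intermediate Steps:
V = -4
H(O) = 12 + O (H(O) = 8 - (-4 - O) = 8 + (4 + O) = 12 + O)
C(G) = 7*G² (C(G) = (G*G)*(12 - 5) = G²*7 = 7*G²)
C(W(1))*765 = (7*(-3 + 1)²)*765 = (7*(-2)²)*765 = (7*4)*765 = 28*765 = 21420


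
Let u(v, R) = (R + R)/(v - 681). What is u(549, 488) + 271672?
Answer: 8964932/33 ≈ 2.7166e+5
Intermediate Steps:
u(v, R) = 2*R/(-681 + v) (u(v, R) = (2*R)/(-681 + v) = 2*R/(-681 + v))
u(549, 488) + 271672 = 2*488/(-681 + 549) + 271672 = 2*488/(-132) + 271672 = 2*488*(-1/132) + 271672 = -244/33 + 271672 = 8964932/33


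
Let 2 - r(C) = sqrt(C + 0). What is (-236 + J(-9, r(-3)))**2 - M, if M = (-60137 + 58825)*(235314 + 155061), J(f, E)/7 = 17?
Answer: 512185689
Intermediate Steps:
r(C) = 2 - sqrt(C) (r(C) = 2 - sqrt(C + 0) = 2 - sqrt(C))
J(f, E) = 119 (J(f, E) = 7*17 = 119)
M = -512172000 (M = -1312*390375 = -512172000)
(-236 + J(-9, r(-3)))**2 - M = (-236 + 119)**2 - 1*(-512172000) = (-117)**2 + 512172000 = 13689 + 512172000 = 512185689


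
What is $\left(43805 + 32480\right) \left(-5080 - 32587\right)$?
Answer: $-2873427095$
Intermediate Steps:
$\left(43805 + 32480\right) \left(-5080 - 32587\right) = 76285 \left(-37667\right) = -2873427095$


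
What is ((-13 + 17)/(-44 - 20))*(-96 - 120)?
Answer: 27/2 ≈ 13.500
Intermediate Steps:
((-13 + 17)/(-44 - 20))*(-96 - 120) = (4/(-64))*(-216) = (4*(-1/64))*(-216) = -1/16*(-216) = 27/2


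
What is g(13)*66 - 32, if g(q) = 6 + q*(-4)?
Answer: -3068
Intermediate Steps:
g(q) = 6 - 4*q
g(13)*66 - 32 = (6 - 4*13)*66 - 32 = (6 - 52)*66 - 32 = -46*66 - 32 = -3036 - 32 = -3068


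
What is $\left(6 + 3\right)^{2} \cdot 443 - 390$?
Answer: $35493$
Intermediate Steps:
$\left(6 + 3\right)^{2} \cdot 443 - 390 = 9^{2} \cdot 443 - 390 = 81 \cdot 443 - 390 = 35883 - 390 = 35493$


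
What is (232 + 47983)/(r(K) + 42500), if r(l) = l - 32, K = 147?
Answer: 9643/8523 ≈ 1.1314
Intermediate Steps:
r(l) = -32 + l
(232 + 47983)/(r(K) + 42500) = (232 + 47983)/((-32 + 147) + 42500) = 48215/(115 + 42500) = 48215/42615 = 48215*(1/42615) = 9643/8523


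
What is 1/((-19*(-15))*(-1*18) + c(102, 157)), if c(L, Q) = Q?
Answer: -1/4973 ≈ -0.00020109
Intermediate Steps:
1/((-19*(-15))*(-1*18) + c(102, 157)) = 1/((-19*(-15))*(-1*18) + 157) = 1/(285*(-18) + 157) = 1/(-5130 + 157) = 1/(-4973) = -1/4973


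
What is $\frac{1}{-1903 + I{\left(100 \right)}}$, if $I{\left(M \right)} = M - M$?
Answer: $- \frac{1}{1903} \approx -0.00052549$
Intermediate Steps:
$I{\left(M \right)} = 0$
$\frac{1}{-1903 + I{\left(100 \right)}} = \frac{1}{-1903 + 0} = \frac{1}{-1903} = - \frac{1}{1903}$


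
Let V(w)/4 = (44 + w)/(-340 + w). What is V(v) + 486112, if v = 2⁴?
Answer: 13125004/27 ≈ 4.8611e+5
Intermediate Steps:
v = 16
V(w) = 4*(44 + w)/(-340 + w) (V(w) = 4*((44 + w)/(-340 + w)) = 4*(44 + w)/(-340 + w))
V(v) + 486112 = 4*(44 + 16)/(-340 + 16) + 486112 = 4*60/(-324) + 486112 = 4*(-1/324)*60 + 486112 = -20/27 + 486112 = 13125004/27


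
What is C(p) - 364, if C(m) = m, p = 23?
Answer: -341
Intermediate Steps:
C(p) - 364 = 23 - 364 = -341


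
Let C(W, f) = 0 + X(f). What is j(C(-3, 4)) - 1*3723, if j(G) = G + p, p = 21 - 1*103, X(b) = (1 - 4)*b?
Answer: -3817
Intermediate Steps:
X(b) = -3*b
C(W, f) = -3*f (C(W, f) = 0 - 3*f = -3*f)
p = -82 (p = 21 - 103 = -82)
j(G) = -82 + G (j(G) = G - 82 = -82 + G)
j(C(-3, 4)) - 1*3723 = (-82 - 3*4) - 1*3723 = (-82 - 12) - 3723 = -94 - 3723 = -3817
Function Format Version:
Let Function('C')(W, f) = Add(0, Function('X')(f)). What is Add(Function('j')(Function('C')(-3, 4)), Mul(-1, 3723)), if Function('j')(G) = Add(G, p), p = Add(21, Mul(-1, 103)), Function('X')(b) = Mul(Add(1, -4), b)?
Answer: -3817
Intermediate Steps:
Function('X')(b) = Mul(-3, b)
Function('C')(W, f) = Mul(-3, f) (Function('C')(W, f) = Add(0, Mul(-3, f)) = Mul(-3, f))
p = -82 (p = Add(21, -103) = -82)
Function('j')(G) = Add(-82, G) (Function('j')(G) = Add(G, -82) = Add(-82, G))
Add(Function('j')(Function('C')(-3, 4)), Mul(-1, 3723)) = Add(Add(-82, Mul(-3, 4)), Mul(-1, 3723)) = Add(Add(-82, -12), -3723) = Add(-94, -3723) = -3817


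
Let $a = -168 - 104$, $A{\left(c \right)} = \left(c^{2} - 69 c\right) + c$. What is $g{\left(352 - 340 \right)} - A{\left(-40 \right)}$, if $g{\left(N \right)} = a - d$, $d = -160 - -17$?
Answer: $-4449$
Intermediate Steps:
$A{\left(c \right)} = c^{2} - 68 c$
$d = -143$ ($d = -160 + 17 = -143$)
$a = -272$
$g{\left(N \right)} = -129$ ($g{\left(N \right)} = -272 - -143 = -272 + 143 = -129$)
$g{\left(352 - 340 \right)} - A{\left(-40 \right)} = -129 - - 40 \left(-68 - 40\right) = -129 - \left(-40\right) \left(-108\right) = -129 - 4320 = -4449$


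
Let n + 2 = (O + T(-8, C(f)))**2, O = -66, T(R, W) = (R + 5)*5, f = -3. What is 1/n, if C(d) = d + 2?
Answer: 1/6559 ≈ 0.00015246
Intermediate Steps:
C(d) = 2 + d
T(R, W) = 25 + 5*R (T(R, W) = (5 + R)*5 = 25 + 5*R)
n = 6559 (n = -2 + (-66 + (25 + 5*(-8)))**2 = -2 + (-66 + (25 - 40))**2 = -2 + (-66 - 15)**2 = -2 + (-81)**2 = -2 + 6561 = 6559)
1/n = 1/6559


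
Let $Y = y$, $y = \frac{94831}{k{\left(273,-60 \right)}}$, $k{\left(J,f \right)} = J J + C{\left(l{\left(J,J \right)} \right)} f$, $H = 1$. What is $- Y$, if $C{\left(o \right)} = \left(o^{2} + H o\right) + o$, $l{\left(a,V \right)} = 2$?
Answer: $- \frac{94831}{74049} \approx -1.2807$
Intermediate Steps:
$C{\left(o \right)} = o^{2} + 2 o$ ($C{\left(o \right)} = \left(o^{2} + 1 o\right) + o = \left(o^{2} + o\right) + o = \left(o + o^{2}\right) + o = o^{2} + 2 o$)
$k{\left(J,f \right)} = J^{2} + 8 f$ ($k{\left(J,f \right)} = J J + 2 \left(2 + 2\right) f = J^{2} + 2 \cdot 4 f = J^{2} + 8 f$)
$y = \frac{94831}{74049}$ ($y = \frac{94831}{273^{2} + 8 \left(-60\right)} = \frac{94831}{74529 - 480} = \frac{94831}{74049} \approx 1.2807$)
$Y = \frac{94831}{74049} \approx 1.2807$
$- Y = \left(-1\right) \frac{94831}{74049} = - \frac{94831}{74049}$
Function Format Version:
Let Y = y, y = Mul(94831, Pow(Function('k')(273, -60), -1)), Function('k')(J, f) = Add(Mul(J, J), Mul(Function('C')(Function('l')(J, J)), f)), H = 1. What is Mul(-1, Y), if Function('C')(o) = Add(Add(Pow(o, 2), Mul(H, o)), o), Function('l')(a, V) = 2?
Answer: Rational(-94831, 74049) ≈ -1.2807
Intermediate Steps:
Function('C')(o) = Add(Pow(o, 2), Mul(2, o)) (Function('C')(o) = Add(Add(Pow(o, 2), Mul(1, o)), o) = Add(Add(Pow(o, 2), o), o) = Add(Add(o, Pow(o, 2)), o) = Add(Pow(o, 2), Mul(2, o)))
Function('k')(J, f) = Add(Pow(J, 2), Mul(8, f)) (Function('k')(J, f) = Add(Mul(J, J), Mul(Mul(2, Add(2, 2)), f)) = Add(Pow(J, 2), Mul(Mul(2, 4), f)) = Add(Pow(J, 2), Mul(8, f)))
y = Rational(94831, 74049) (y = Mul(94831, Pow(Add(Pow(273, 2), Mul(8, -60)), -1)) = Mul(94831, Pow(Add(74529, -480), -1)) = Mul(94831, Pow(74049, -1)) = Mul(94831, Rational(1, 74049)) = Rational(94831, 74049) ≈ 1.2807)
Y = Rational(94831, 74049) ≈ 1.2807
Mul(-1, Y) = Mul(-1, Rational(94831, 74049)) = Rational(-94831, 74049)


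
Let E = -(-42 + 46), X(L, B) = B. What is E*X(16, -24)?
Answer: 96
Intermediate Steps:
E = -4 (E = -1*4 = -4)
E*X(16, -24) = -4*(-24) = 96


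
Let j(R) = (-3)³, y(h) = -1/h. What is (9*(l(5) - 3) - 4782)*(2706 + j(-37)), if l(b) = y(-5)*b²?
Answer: -12762756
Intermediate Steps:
j(R) = -27
l(b) = b²/5 (l(b) = (-1/(-5))*b² = (-1*(-⅕))*b² = b²/5)
(9*(l(5) - 3) - 4782)*(2706 + j(-37)) = (9*((⅕)*5² - 3) - 4782)*(2706 - 27) = (9*((⅕)*25 - 3) - 4782)*2679 = (9*(5 - 3) - 4782)*2679 = (9*2 - 4782)*2679 = (18 - 4782)*2679 = -4764*2679 = -12762756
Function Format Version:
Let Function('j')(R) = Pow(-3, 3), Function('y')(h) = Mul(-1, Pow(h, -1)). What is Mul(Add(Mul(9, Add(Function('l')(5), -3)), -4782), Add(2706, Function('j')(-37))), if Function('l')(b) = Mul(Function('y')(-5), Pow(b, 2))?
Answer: -12762756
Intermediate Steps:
Function('j')(R) = -27
Function('l')(b) = Mul(Rational(1, 5), Pow(b, 2)) (Function('l')(b) = Mul(Mul(-1, Pow(-5, -1)), Pow(b, 2)) = Mul(Mul(-1, Rational(-1, 5)), Pow(b, 2)) = Mul(Rational(1, 5), Pow(b, 2)))
Mul(Add(Mul(9, Add(Function('l')(5), -3)), -4782), Add(2706, Function('j')(-37))) = Mul(Add(Mul(9, Add(Mul(Rational(1, 5), Pow(5, 2)), -3)), -4782), Add(2706, -27)) = Mul(Add(Mul(9, Add(Mul(Rational(1, 5), 25), -3)), -4782), 2679) = Mul(Add(Mul(9, Add(5, -3)), -4782), 2679) = Mul(Add(Mul(9, 2), -4782), 2679) = Mul(Add(18, -4782), 2679) = Mul(-4764, 2679) = -12762756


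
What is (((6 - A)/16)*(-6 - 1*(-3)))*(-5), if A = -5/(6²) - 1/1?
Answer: 1285/192 ≈ 6.6927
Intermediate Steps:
A = -41/36 (A = -5/36 - 1*1 = -5*1/36 - 1 = -5/36 - 1 = -41/36 ≈ -1.1389)
(((6 - A)/16)*(-6 - 1*(-3)))*(-5) = (((6 - 1*(-41/36))/16)*(-6 - 1*(-3)))*(-5) = (((6 + 41/36)*(1/16))*(-6 + 3))*(-5) = (((257/36)*(1/16))*(-3))*(-5) = ((257/576)*(-3))*(-5) = -257/192*(-5) = 1285/192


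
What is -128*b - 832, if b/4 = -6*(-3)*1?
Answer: -10048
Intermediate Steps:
b = 72 (b = 4*(-6*(-3)*1) = 4*(18*1) = 4*18 = 72)
-128*b - 832 = -128*72 - 832 = -9216 - 832 = -10048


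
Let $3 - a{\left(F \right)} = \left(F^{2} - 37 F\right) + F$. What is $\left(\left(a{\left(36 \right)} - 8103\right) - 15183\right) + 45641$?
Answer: $22358$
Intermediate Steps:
$a{\left(F \right)} = 3 - F^{2} + 36 F$ ($a{\left(F \right)} = 3 - \left(\left(F^{2} - 37 F\right) + F\right) = 3 - \left(F^{2} - 36 F\right) = 3 - F^{2} + 36 F$)
$\left(\left(a{\left(36 \right)} - 8103\right) - 15183\right) + 45641 = \left(\left(\left(3 - 36^{2} + 36 \cdot 36\right) - 8103\right) - 15183\right) + 45641 = \left(\left(\left(3 - 1296 + 1296\right) - 8103\right) - 15183\right) + 45641 = \left(\left(3 - 8103\right) - 15183\right) + 45641 = \left(-8100 - 15183\right) + 45641 = -23283 + 45641 = 22358$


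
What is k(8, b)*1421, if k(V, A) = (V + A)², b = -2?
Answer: 51156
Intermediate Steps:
k(V, A) = (A + V)²
k(8, b)*1421 = (-2 + 8)²*1421 = 6²*1421 = 36*1421 = 51156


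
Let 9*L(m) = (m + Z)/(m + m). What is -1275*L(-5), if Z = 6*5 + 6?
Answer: 2635/6 ≈ 439.17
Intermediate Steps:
Z = 36 (Z = 30 + 6 = 36)
L(m) = (36 + m)/(18*m) (L(m) = ((m + 36)/(m + m))/9 = ((36 + m)/((2*m)))/9 = ((36 + m)*(1/(2*m)))/9 = ((36 + m)/(2*m))/9 = (36 + m)/(18*m))
-1275*L(-5) = -425*(36 - 5)/(6*(-5)) = -425*(-1)*31/(6*5) = -1275*(-31/90) = 2635/6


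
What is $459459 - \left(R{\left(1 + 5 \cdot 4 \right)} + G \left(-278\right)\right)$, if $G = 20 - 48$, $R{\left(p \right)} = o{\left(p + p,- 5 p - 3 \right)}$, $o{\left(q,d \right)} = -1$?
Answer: $451676$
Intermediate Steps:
$R{\left(p \right)} = -1$
$G = -28$ ($G = 20 - 48 = -28$)
$459459 - \left(R{\left(1 + 5 \cdot 4 \right)} + G \left(-278\right)\right) = 459459 - \left(-1 - -7784\right) = 459459 - \left(-1 + 7784\right) = 459459 - 7783 = 451676$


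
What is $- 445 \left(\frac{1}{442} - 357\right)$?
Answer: $\frac{70217885}{442} \approx 1.5886 \cdot 10^{5}$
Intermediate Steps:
$- 445 \left(\frac{1}{442} - 357\right) = \left(-445\right) \left(- \frac{157793}{442}\right) = \frac{70217885}{442}$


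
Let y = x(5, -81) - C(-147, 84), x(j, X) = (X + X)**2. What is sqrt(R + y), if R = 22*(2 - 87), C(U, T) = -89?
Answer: sqrt(24463) ≈ 156.41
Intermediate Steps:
R = -1870 (R = 22*(-85) = -1870)
x(j, X) = 4*X**2 (x(j, X) = (2*X)**2 = 4*X**2)
y = 26333 (y = 4*(-81)**2 - 1*(-89) = 4*6561 + 89 = 26244 + 89 = 26333)
sqrt(R + y) = sqrt(-1870 + 26333) = sqrt(24463)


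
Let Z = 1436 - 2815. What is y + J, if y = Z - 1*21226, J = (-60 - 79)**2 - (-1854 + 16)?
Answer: -1446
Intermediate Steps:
Z = -1379
J = 21159 (J = (-139)**2 - 1*(-1838) = 19321 + 1838 = 21159)
y = -22605 (y = -1379 - 1*21226 = -1379 - 21226 = -22605)
y + J = -22605 + 21159 = -1446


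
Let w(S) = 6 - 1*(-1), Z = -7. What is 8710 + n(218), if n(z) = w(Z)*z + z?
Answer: 10454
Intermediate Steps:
w(S) = 7 (w(S) = 6 + 1 = 7)
n(z) = 8*z (n(z) = 7*z + z = 8*z)
8710 + n(218) = 8710 + 8*218 = 8710 + 1744 = 10454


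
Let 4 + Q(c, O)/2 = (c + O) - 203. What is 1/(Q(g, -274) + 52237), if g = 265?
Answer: 1/51805 ≈ 1.9303e-5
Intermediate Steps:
Q(c, O) = -414 + 2*O + 2*c (Q(c, O) = -8 + 2*((c + O) - 203) = -8 + 2*((O + c) - 203) = -8 + 2*(-203 + O + c) = -8 + (-406 + 2*O + 2*c) = -414 + 2*O + 2*c)
1/(Q(g, -274) + 52237) = 1/((-414 + 2*(-274) + 2*265) + 52237) = 1/((-414 - 548 + 530) + 52237) = 1/(-432 + 52237) = 1/51805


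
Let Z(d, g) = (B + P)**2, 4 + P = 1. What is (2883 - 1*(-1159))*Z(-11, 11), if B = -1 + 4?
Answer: 0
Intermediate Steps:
B = 3
P = -3 (P = -4 + 1 = -3)
Z(d, g) = 0 (Z(d, g) = (3 - 3)**2 = 0**2 = 0)
(2883 - 1*(-1159))*Z(-11, 11) = (2883 - 1*(-1159))*0 = (2883 + 1159)*0 = 4042*0 = 0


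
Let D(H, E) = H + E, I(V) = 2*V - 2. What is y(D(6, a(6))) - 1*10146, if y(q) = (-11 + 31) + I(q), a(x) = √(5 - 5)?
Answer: -10116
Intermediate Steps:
a(x) = 0 (a(x) = √0 = 0)
I(V) = -2 + 2*V
D(H, E) = E + H
y(q) = 18 + 2*q (y(q) = (-11 + 31) + (-2 + 2*q) = 20 + (-2 + 2*q) = 18 + 2*q)
y(D(6, a(6))) - 1*10146 = (18 + 2*(0 + 6)) - 1*10146 = (18 + 2*6) - 10146 = (18 + 12) - 10146 = 30 - 10146 = -10116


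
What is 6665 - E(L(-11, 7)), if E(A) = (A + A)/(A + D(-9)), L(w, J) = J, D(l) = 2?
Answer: 59971/9 ≈ 6663.4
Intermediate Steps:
E(A) = 2*A/(2 + A) (E(A) = (A + A)/(A + 2) = (2*A)/(2 + A) = 2*A/(2 + A))
6665 - E(L(-11, 7)) = 6665 - 2*7/(2 + 7) = 6665 - 2*7/9 = 6665 - 1*14/9 = 6665 - 14/9 = 59971/9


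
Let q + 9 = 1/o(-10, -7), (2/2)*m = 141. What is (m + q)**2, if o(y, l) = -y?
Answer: 1745041/100 ≈ 17450.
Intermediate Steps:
m = 141
q = -89/10 (q = -9 + 1/(-1*(-10)) = -9 + 1/10 = -89/10 ≈ -8.9000)
(m + q)**2 = (141 - 89/10)**2 = (1321/10)**2 = 1745041/100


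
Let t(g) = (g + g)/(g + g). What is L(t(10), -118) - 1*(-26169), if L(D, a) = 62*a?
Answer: 18853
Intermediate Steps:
t(g) = 1 (t(g) = (2*g)/((2*g)) = (2*g)*(1/(2*g)) = 1)
L(t(10), -118) - 1*(-26169) = 62*(-118) - 1*(-26169) = -7316 + 26169 = 18853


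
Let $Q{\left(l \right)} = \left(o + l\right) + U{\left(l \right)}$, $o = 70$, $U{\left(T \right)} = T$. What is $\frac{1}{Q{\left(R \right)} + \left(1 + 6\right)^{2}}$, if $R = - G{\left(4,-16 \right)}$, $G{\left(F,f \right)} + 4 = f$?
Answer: $\frac{1}{159} \approx 0.0062893$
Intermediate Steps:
$G{\left(F,f \right)} = -4 + f$
$R = 20$ ($R = - (-4 - 16) = \left(-1\right) \left(-20\right) = 20$)
$Q{\left(l \right)} = 70 + 2 l$ ($Q{\left(l \right)} = \left(70 + l\right) + l = 70 + 2 l$)
$\frac{1}{Q{\left(R \right)} + \left(1 + 6\right)^{2}} = \frac{1}{\left(70 + 2 \cdot 20\right) + \left(1 + 6\right)^{2}} = \frac{1}{\left(70 + 40\right) + 7^{2}} = \frac{1}{110 + 49} = \frac{1}{159}$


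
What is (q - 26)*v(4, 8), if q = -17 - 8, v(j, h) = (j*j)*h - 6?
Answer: -6222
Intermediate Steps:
v(j, h) = -6 + h*j² (v(j, h) = j²*h - 6 = h*j² - 6 = -6 + h*j²)
q = -25
(q - 26)*v(4, 8) = (-25 - 26)*(-6 + 8*4²) = -51*(-6 + 8*16) = -51*(-6 + 128) = -51*122 = -6222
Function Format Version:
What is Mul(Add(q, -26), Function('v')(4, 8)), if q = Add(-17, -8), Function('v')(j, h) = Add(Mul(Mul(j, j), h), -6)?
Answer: -6222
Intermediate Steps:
Function('v')(j, h) = Add(-6, Mul(h, Pow(j, 2))) (Function('v')(j, h) = Add(Mul(Pow(j, 2), h), -6) = Add(Mul(h, Pow(j, 2)), -6) = Add(-6, Mul(h, Pow(j, 2))))
q = -25
Mul(Add(q, -26), Function('v')(4, 8)) = Mul(Add(-25, -26), Add(-6, Mul(8, Pow(4, 2)))) = Mul(-51, Add(-6, Mul(8, 16))) = Mul(-51, Add(-6, 128)) = Mul(-51, 122) = -6222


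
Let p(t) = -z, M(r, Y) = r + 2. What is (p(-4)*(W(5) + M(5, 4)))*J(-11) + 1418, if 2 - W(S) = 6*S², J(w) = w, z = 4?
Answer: -4786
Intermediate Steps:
M(r, Y) = 2 + r
W(S) = 2 - 6*S²
p(t) = -4 (p(t) = -1*4 = -4)
(p(-4)*(W(5) + M(5, 4)))*J(-11) + 1418 = -4*((2 - 6*5²) + (2 + 5))*(-11) + 1418 = -4*((2 - 6*25) + 7)*(-11) + 1418 = -4*((2 - 150) + 7)*(-11) + 1418 = -4*(-148 + 7)*(-11) + 1418 = -4*(-141)*(-11) + 1418 = 564*(-11) + 1418 = -6204 + 1418 = -4786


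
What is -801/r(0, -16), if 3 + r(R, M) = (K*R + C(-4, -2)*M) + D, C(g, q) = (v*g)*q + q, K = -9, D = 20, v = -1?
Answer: -267/59 ≈ -4.5254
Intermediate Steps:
C(g, q) = q - g*q (C(g, q) = (-g)*q + q = -g*q + q = q - g*q)
r(R, M) = 17 - 10*M - 9*R (r(R, M) = -3 + ((-9*R + (-2*(1 - 1*(-4)))*M) + 20) = -3 + ((-9*R + (-2*(1 + 4))*M) + 20) = -3 + ((-9*R + (-2*5)*M) + 20) = -3 + ((-9*R - 10*M) + 20) = -3 + ((-10*M - 9*R) + 20) = -3 + (20 - 10*M - 9*R) = 17 - 10*M - 9*R)
-801/r(0, -16) = -801/(17 - 10*(-16) - 9*0) = -801/(17 + 160 + 0) = -801/177 = -801*1/177 = -267/59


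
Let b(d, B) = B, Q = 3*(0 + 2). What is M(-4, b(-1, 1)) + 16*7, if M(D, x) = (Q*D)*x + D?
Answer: 84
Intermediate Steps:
Q = 6 (Q = 3*2 = 6)
M(D, x) = D + 6*D*x (M(D, x) = (6*D)*x + D = 6*D*x + D = D + 6*D*x)
M(-4, b(-1, 1)) + 16*7 = -4*(1 + 6*1) + 16*7 = -4*(1 + 6) + 112 = -4*7 + 112 = -28 + 112 = 84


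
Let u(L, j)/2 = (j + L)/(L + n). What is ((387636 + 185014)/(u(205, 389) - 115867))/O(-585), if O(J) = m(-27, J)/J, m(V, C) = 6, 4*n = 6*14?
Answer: 6309171375/13092377 ≈ 481.90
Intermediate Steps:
n = 21 (n = (6*14)/4 = (¼)*84 = 21)
u(L, j) = 2*(L + j)/(21 + L) (u(L, j) = 2*((j + L)/(L + 21)) = 2*((L + j)/(21 + L)) = 2*(L + j)/(21 + L))
O(J) = 6/J
((387636 + 185014)/(u(205, 389) - 115867))/O(-585) = ((387636 + 185014)/(2*(205 + 389)/(21 + 205) - 115867))/((6/(-585))) = (572650/(2*594/226 - 115867))/((6*(-1/585))) = (572650/(2*(1/226)*594 - 115867))/(-2/195) = (572650/(594/113 - 115867))*(-195/2) = (572650/(-13092377/113))*(-195/2) = (572650*(-113/13092377))*(-195/2) = -64709450/13092377*(-195/2) = 6309171375/13092377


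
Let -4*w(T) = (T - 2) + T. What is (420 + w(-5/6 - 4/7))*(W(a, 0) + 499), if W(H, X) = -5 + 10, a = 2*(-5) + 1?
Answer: 212286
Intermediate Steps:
a = -9 (a = -10 + 1 = -9)
W(H, X) = 5
w(T) = ½ - T/2 (w(T) = -((T - 2) + T)/4 = -((-2 + T) + T)/4 = -(-2 + 2*T)/4 = ½ - T/2)
(420 + w(-5/6 - 4/7))*(W(a, 0) + 499) = (420 + (½ - (-5/6 - 4/7)/2))*(5 + 499) = (420 + (½ - (-5*⅙ - 4*⅐)/2))*504 = (420 + (½ - (-⅚ - 4/7)/2))*504 = (420 + (½ - ½*(-59/42)))*504 = (420 + (½ + 59/84))*504 = (420 + 101/84)*504 = (35381/84)*504 = 212286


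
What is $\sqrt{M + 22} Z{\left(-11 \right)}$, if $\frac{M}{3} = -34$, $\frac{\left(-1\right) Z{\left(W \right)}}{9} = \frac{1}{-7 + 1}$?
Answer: $6 i \sqrt{5} \approx 13.416 i$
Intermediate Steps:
$Z{\left(W \right)} = \frac{3}{2}$ ($Z{\left(W \right)} = - \frac{9}{-7 + 1} = - \frac{9}{-6} = \left(-9\right) \left(- \frac{1}{6}\right) = \frac{3}{2}$)
$M = -102$ ($M = 3 \left(-34\right) = -102$)
$\sqrt{M + 22} Z{\left(-11 \right)} = \sqrt{-102 + 22} \cdot \frac{3}{2} = \sqrt{-80} \cdot \frac{3}{2} = 4 i \sqrt{5} \cdot \frac{3}{2} = 6 i \sqrt{5}$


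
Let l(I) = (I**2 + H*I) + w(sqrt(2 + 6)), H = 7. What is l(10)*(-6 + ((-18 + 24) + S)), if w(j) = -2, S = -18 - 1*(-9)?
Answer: -1512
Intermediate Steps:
S = -9 (S = -18 + 9 = -9)
l(I) = -2 + I**2 + 7*I (l(I) = (I**2 + 7*I) - 2 = -2 + I**2 + 7*I)
l(10)*(-6 + ((-18 + 24) + S)) = (-2 + 10**2 + 7*10)*(-6 + ((-18 + 24) - 9)) = (-2 + 100 + 70)*(-6 + (6 - 9)) = 168*(-6 - 3) = 168*(-9) = -1512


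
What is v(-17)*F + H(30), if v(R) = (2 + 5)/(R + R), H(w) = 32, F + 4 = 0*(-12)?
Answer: 558/17 ≈ 32.824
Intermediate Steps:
F = -4 (F = -4 + 0*(-12) = -4 + 0 = -4)
v(R) = 7/(2*R)
v(-17)*F + H(30) = ((7/2)/(-17))*(-4) + 32 = ((7/2)*(-1/17))*(-4) + 32 = -7/34*(-4) + 32 = 14/17 + 32 = 558/17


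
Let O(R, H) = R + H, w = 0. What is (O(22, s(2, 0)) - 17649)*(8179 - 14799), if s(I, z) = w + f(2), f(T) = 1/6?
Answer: 350068910/3 ≈ 1.1669e+8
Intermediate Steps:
f(T) = ⅙ (f(T) = 1*(⅙) = ⅙)
s(I, z) = ⅙ (s(I, z) = 0 + ⅙ = ⅙)
O(R, H) = H + R
(O(22, s(2, 0)) - 17649)*(8179 - 14799) = ((⅙ + 22) - 17649)*(8179 - 14799) = (133/6 - 17649)*(-6620) = -105761/6*(-6620) = 350068910/3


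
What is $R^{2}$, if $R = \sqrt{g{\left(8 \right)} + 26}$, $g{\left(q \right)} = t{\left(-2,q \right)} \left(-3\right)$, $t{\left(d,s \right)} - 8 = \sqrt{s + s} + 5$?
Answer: $-25$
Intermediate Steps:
$t{\left(d,s \right)} = 13 + \sqrt{2} \sqrt{s}$ ($t{\left(d,s \right)} = 8 + \left(\sqrt{s + s} + 5\right) = 8 + \left(\sqrt{2 s} + 5\right) = 8 + \left(\sqrt{2} \sqrt{s} + 5\right) = 8 + \left(5 + \sqrt{2} \sqrt{s}\right) = 13 + \sqrt{2} \sqrt{s}$)
$g{\left(q \right)} = -39 - 3 \sqrt{2} \sqrt{q}$ ($g{\left(q \right)} = \left(13 + \sqrt{2} \sqrt{q}\right) \left(-3\right) = -39 - 3 \sqrt{2} \sqrt{q}$)
$R = 5 i$ ($R = \sqrt{\left(-39 - 3 \sqrt{2} \sqrt{8}\right) + 26} = \sqrt{\left(-39 - 3 \sqrt{2} \cdot 2 \sqrt{2}\right) + 26} = \sqrt{\left(-39 - 12\right) + 26} = \sqrt{-51 + 26} = \sqrt{-25} = 5 i \approx 5.0 i$)
$R^{2} = \left(5 i\right)^{2} = -25$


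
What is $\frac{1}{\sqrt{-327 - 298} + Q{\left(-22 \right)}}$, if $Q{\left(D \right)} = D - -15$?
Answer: $- \frac{7}{674} - \frac{25 i}{674} \approx -0.010386 - 0.037092 i$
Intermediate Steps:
$Q{\left(D \right)} = 15 + D$ ($Q{\left(D \right)} = D + 15 = 15 + D$)
$\frac{1}{\sqrt{-327 - 298} + Q{\left(-22 \right)}} = \frac{1}{\sqrt{-327 - 298} + \left(15 - 22\right)} = \frac{1}{\sqrt{-625} - 7} = \frac{1}{25 i - 7} = \frac{1}{-7 + 25 i} = \frac{-7 - 25 i}{674}$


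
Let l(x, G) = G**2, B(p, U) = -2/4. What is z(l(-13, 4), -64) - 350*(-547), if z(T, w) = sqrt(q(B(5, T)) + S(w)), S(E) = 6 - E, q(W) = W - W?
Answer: 191450 + sqrt(70) ≈ 1.9146e+5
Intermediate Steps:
B(p, U) = -1/2 (B(p, U) = -2*1/4 = -1/2)
q(W) = 0
z(T, w) = sqrt(6 - w) (z(T, w) = sqrt(0 + (6 - w)) = sqrt(6 - w))
z(l(-13, 4), -64) - 350*(-547) = sqrt(6 - 1*(-64)) - 350*(-547) = sqrt(6 + 64) - 1*(-191450) = sqrt(70) + 191450 = 191450 + sqrt(70)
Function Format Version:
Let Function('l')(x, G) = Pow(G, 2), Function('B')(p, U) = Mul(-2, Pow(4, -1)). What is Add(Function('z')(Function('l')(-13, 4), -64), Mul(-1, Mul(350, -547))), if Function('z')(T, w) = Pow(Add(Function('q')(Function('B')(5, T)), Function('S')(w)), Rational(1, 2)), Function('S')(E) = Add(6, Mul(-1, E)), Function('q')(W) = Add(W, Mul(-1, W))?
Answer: Add(191450, Pow(70, Rational(1, 2))) ≈ 1.9146e+5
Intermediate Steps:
Function('B')(p, U) = Rational(-1, 2) (Function('B')(p, U) = Mul(-2, Rational(1, 4)) = Rational(-1, 2))
Function('q')(W) = 0
Function('z')(T, w) = Pow(Add(6, Mul(-1, w)), Rational(1, 2)) (Function('z')(T, w) = Pow(Add(0, Add(6, Mul(-1, w))), Rational(1, 2)) = Pow(Add(6, Mul(-1, w)), Rational(1, 2)))
Add(Function('z')(Function('l')(-13, 4), -64), Mul(-1, Mul(350, -547))) = Add(Pow(Add(6, Mul(-1, -64)), Rational(1, 2)), Mul(-1, Mul(350, -547))) = Add(Pow(Add(6, 64), Rational(1, 2)), Mul(-1, -191450)) = Add(Pow(70, Rational(1, 2)), 191450) = Add(191450, Pow(70, Rational(1, 2)))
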